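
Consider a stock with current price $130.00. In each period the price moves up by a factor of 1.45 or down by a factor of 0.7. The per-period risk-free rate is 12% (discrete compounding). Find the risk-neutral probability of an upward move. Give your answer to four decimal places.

Risk-neutral probability p = (1 + 0.12 − 0.7)/(1.45 − 0.7) = 0.4200/0.7500 = 0.5600

p = 0.5600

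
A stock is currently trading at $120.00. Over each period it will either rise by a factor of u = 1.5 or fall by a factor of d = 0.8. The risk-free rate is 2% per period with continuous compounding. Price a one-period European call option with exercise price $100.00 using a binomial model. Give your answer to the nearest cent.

$24.67

Risk-neutral probability p = (e^0.02 − 0.8)/(1.5 − 0.8) = 0.2202/0.7000 = 0.3146
Terminal stock prices: S_u = 180, S_d = 96
Terminal payoffs (S − K): max(80, 0) = 80, max(-4, 0) = 0
Node 0 (S = 120): V_0 = e^(−0.02)·[0.3146·80.0000 + 0.6854·0.0000] = 24.6675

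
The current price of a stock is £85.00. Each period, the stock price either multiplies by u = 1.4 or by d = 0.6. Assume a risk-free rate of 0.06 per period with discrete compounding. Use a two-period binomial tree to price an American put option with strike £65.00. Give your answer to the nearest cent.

£5.61

Risk-neutral probability p = (1 + 0.06 − 0.6)/(1.4 − 0.6) = 0.4600/0.8000 = 0.5750
Terminal stock prices: S_uu = 166.6, S_ud = 71.4, S_dd = 30.6
Terminal payoffs (K − S): max(-101.6, 0) = 0, max(-6.4, 0) = 0, max(34.4, 0) = 34.4
Node u (S = 119): continuation = 1/1.06·[0.5750·0.0000 + 0.4250·0.0000] = 0.0000; exercise value = 0.0000 ≤ continuation, so V_u = 0.0000
Node d (S = 51): continuation = 1/1.06·[0.5750·0.0000 + 0.4250·34.4000] = 13.7925; exercise value = 14.0000 > continuation, so V_d = 14.0000 (exercise)
Node 0 (S = 85): continuation = 1/1.06·[0.5750·0.0000 + 0.4250·14.0000] = 5.6132; exercise value = 0.0000 ≤ continuation, so V_0 = 5.6132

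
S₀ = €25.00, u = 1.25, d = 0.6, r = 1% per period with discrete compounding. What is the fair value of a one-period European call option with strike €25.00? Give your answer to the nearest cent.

Risk-neutral probability p = (1 + 0.01 − 0.6)/(1.25 − 0.6) = 0.4100/0.6500 = 0.6308
Terminal stock prices: S_u = 31.25, S_d = 15
Terminal payoffs (S − K): max(6.25, 0) = 6.25, max(-10, 0) = 0
Node 0 (S = 25): V_0 = 1/1.01·[0.6308·6.2500 + 0.3692·0.0000] = 3.9033

€3.90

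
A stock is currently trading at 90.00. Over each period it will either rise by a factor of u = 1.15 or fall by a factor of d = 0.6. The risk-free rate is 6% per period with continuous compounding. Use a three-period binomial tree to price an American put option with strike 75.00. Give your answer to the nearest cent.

5.05

Risk-neutral probability p = (e^0.06 − 0.6)/(1.15 − 0.6) = 0.4618/0.5500 = 0.8397
Terminal stock prices: S_uuu = 136.9, S_uud = 71.41, S_udd = 37.26, S_ddd = 19.44
Terminal payoffs (K − S): max(-61.88, 0) = 0, max(3.585, 0) = 3.585, max(37.74, 0) = 37.74, max(55.56, 0) = 55.56
Node uu (S = 119): continuation = e^(−0.06)·[0.8397·0.0000 + 0.1603·3.5850] = 0.5412; exercise value = 0.0000 ≤ continuation, so V_uu = 0.5412
Node ud (S = 62.1): continuation = e^(−0.06)·[0.8397·3.5850 + 0.1603·37.7400] = 8.5323; exercise value = 12.9000 > continuation, so V_ud = 12.9000 (exercise)
Node dd (S = 32.4): continuation = e^(−0.06)·[0.8397·37.7400 + 0.1603·55.5600] = 38.2323; exercise value = 42.6000 > continuation, so V_dd = 42.6000 (exercise)
Node u (S = 103.5): continuation = e^(−0.06)·[0.8397·0.5412 + 0.1603·12.9000] = 2.3754; exercise value = 0.0000 ≤ continuation, so V_u = 2.3754
Node d (S = 54): continuation = e^(−0.06)·[0.8397·12.9000 + 0.1603·42.6000] = 16.6323; exercise value = 21.0000 > continuation, so V_d = 21.0000 (exercise)
Node 0 (S = 90): continuation = e^(−0.06)·[0.8397·2.3754 + 0.1603·21.0000] = 5.0487; exercise value = 0.0000 ≤ continuation, so V_0 = 5.0487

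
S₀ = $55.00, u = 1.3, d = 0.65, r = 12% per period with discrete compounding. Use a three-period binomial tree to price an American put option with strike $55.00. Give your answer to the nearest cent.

Risk-neutral probability p = (1 + 0.12 − 0.65)/(1.3 − 0.65) = 0.4700/0.6500 = 0.7231
Terminal stock prices: S_uuu = 120.8, S_uud = 60.42, S_udd = 30.21, S_ddd = 15.1
Terminal payoffs (K − S): max(-65.84, 0) = 0, max(-5.418, 0) = 0, max(24.79, 0) = 24.79, max(39.9, 0) = 39.9
Node uu (S = 92.95): continuation = 1/1.12·[0.7231·0.0000 + 0.2769·0.0000] = 0.0000; exercise value = 0.0000 ≤ continuation, so V_uu = 0.0000
Node ud (S = 46.48): continuation = 1/1.12·[0.7231·0.0000 + 0.2769·24.7912] = 6.1297; exercise value = 8.5250 > continuation, so V_ud = 8.5250 (exercise)
Node dd (S = 23.24): continuation = 1/1.12·[0.7231·24.7912 + 0.2769·39.8956] = 25.8696; exercise value = 31.7625 > continuation, so V_dd = 31.7625 (exercise)
Node u (S = 71.5): continuation = 1/1.12·[0.7231·0.0000 + 0.2769·8.5250] = 2.1078; exercise value = 0.0000 ≤ continuation, so V_u = 2.1078
Node d (S = 35.75): continuation = 1/1.12·[0.7231·8.5250 + 0.2769·31.7625] = 13.3571; exercise value = 19.2500 > continuation, so V_d = 19.2500 (exercise)
Node 0 (S = 55): continuation = 1/1.12·[0.7231·2.1078 + 0.2769·19.2500] = 6.1204; exercise value = 0.0000 ≤ continuation, so V_0 = 6.1204

$6.12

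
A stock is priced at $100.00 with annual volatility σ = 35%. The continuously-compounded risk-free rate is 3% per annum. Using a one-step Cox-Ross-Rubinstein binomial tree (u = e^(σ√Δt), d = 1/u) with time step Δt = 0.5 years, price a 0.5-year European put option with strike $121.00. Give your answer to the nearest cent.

CRR parameters: u = e^(σ√Δt) = e^(0.35·√0.5) = 1.2808, d = 1/u = 0.7808
Per-period rate: rΔt = 0.03·0.5 = 0.015, so R = e^0.015 = 1.0151
Risk-neutral probability p = (e^0.015 − 0.7808)/(1.2808 − 0.7808) = 0.2344/0.5000 = 0.4687
Terminal stock prices: S_u = 128.1, S_d = 78.08
Terminal payoffs (K − S): max(-7.08, 0) = 0, max(42.92, 0) = 42.92
Node 0 (S = 100): V_0 = e^(−0.015)·[0.4687·0.0000 + 0.5313·42.9240] = 22.4674

$22.47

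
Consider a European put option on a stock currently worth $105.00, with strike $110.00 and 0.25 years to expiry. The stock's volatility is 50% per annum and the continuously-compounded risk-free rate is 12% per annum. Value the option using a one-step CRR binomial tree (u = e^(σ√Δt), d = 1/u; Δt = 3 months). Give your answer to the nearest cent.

$13.75

CRR parameters: u = e^(σ√Δt) = e^(0.5·√0.25) = 1.2840, d = 1/u = 0.7788
Per-period rate: rΔt = 0.12·0.25 = 0.03, so R = e^0.03 = 1.0305
Risk-neutral probability p = (e^0.03 − 0.7788)/(1.2840 − 0.7788) = 0.2517/0.5052 = 0.4981
Terminal stock prices: S_u = 134.8, S_d = 81.77
Terminal payoffs (K − S): max(-24.82, 0) = 0, max(28.23, 0) = 28.23
Node 0 (S = 105): V_0 = e^(−0.03)·[0.4981·0.0000 + 0.5019·28.2259] = 13.7478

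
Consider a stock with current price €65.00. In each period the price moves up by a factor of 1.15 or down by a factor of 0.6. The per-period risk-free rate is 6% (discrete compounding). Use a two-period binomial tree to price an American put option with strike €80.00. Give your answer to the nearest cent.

€15.00

Risk-neutral probability p = (1 + 0.06 − 0.6)/(1.15 − 0.6) = 0.4600/0.5500 = 0.8364
Terminal stock prices: S_uu = 85.96, S_ud = 44.85, S_dd = 23.4
Terminal payoffs (K − S): max(-5.962, 0) = 0, max(35.15, 0) = 35.15, max(56.6, 0) = 56.6
Node u (S = 74.75): continuation = 1/1.06·[0.8364·0.0000 + 0.1636·35.1500] = 5.4262; exercise value = 5.2500 ≤ continuation, so V_u = 5.4262
Node d (S = 39): continuation = 1/1.06·[0.8364·35.1500 + 0.1636·56.6000] = 36.4717; exercise value = 41.0000 > continuation, so V_d = 41.0000 (exercise)
Node 0 (S = 65): continuation = 1/1.06·[0.8364·5.4262 + 0.1636·41.0000] = 10.6108; exercise value = 15.0000 > continuation, so V_0 = 15.0000 (exercise)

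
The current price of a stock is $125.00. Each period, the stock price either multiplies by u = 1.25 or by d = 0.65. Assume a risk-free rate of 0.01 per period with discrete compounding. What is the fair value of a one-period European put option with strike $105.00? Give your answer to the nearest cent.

Risk-neutral probability p = (1 + 0.01 − 0.65)/(1.25 − 0.65) = 0.3600/0.6000 = 0.6000
Terminal stock prices: S_u = 156.2, S_d = 81.25
Terminal payoffs (K − S): max(-51.25, 0) = 0, max(23.75, 0) = 23.75
Node 0 (S = 125): V_0 = 1/1.01·[0.6000·0.0000 + 0.4000·23.7500] = 9.4059

$9.41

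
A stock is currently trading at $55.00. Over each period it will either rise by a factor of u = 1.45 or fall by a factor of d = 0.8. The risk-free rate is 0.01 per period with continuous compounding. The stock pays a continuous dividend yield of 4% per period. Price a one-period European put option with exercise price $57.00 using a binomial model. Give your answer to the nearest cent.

$9.50

Per-period risk-free factor R = e^0.01 = 1.0101; dividend-adjusted growth = e^(0.01−0.04) = 0.9704.
Risk-neutral probability p = (0.9704 − 0.8)/(1.45 − 0.8) = 0.1704/0.6500 = 0.2622
Terminal stock prices: S_u = 79.75, S_d = 44
Terminal payoffs (K − S): max(-22.75, 0) = 0, max(13, 0) = 13
Node 0 (S = 55): V_0 = e^(−0.01)·[0.2622·0.0000 + 0.7378·13.0000] = 9.4957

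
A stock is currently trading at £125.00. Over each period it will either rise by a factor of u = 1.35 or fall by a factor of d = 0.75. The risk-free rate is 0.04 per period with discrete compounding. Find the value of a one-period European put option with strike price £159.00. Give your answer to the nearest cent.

Risk-neutral probability p = (1 + 0.04 − 0.75)/(1.35 − 0.75) = 0.2900/0.6000 = 0.4833
Terminal stock prices: S_u = 168.8, S_d = 93.75
Terminal payoffs (K − S): max(-9.75, 0) = 0, max(65.25, 0) = 65.25
Node 0 (S = 125): V_0 = 1/1.04·[0.4833·0.0000 + 0.5167·65.2500] = 32.4159

£32.42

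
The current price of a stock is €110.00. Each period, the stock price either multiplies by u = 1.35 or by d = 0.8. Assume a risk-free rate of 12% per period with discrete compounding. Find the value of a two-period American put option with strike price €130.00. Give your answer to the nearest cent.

€20.00

Risk-neutral probability p = (1 + 0.12 − 0.8)/(1.35 − 0.8) = 0.3200/0.5500 = 0.5818
Terminal stock prices: S_uu = 200.5, S_ud = 118.8, S_dd = 70.4
Terminal payoffs (K − S): max(-70.48, 0) = 0, max(11.2, 0) = 11.2, max(59.6, 0) = 59.6
Node u (S = 148.5): continuation = 1/1.12·[0.5818·0.0000 + 0.4182·11.2000] = 4.1818; exercise value = 0.0000 ≤ continuation, so V_u = 4.1818
Node d (S = 88): continuation = 1/1.12·[0.5818·11.2000 + 0.4182·59.6000] = 28.0714; exercise value = 42.0000 > continuation, so V_d = 42.0000 (exercise)
Node 0 (S = 110): continuation = 1/1.12·[0.5818·4.1818 + 0.4182·42.0000] = 17.8542; exercise value = 20.0000 > continuation, so V_0 = 20.0000 (exercise)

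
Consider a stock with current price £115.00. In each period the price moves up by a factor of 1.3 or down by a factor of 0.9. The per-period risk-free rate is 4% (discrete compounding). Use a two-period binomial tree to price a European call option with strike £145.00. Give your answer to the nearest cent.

Risk-neutral probability p = (1 + 0.04 − 0.9)/(1.3 − 0.9) = 0.1400/0.4000 = 0.3500
Terminal stock prices: S_uu = 194.4, S_ud = 134.6, S_dd = 93.15
Terminal payoffs (S − K): max(49.35, 0) = 49.35, max(-10.45, 0) = 0, max(-51.85, 0) = 0
Node u (S = 149.5): V_u = 1/1.04·[0.3500·49.3500 + 0.6500·0.0000] = 16.6082
Node d (S = 103.5): V_d = 1/1.04·[0.3500·0.0000 + 0.6500·0.0000] = 0.0000
Node 0 (S = 115): V_0 = 1/1.04·[0.3500·16.6082 + 0.6500·0.0000] = 5.5893

£5.59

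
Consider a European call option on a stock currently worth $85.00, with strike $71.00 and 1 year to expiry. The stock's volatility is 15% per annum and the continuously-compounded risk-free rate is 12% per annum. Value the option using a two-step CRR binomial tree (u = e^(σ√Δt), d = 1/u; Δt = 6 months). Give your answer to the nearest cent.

CRR parameters: u = e^(σ√Δt) = e^(0.15·√0.5) = 1.1119, d = 1/u = 0.8994
Per-period rate: rΔt = 0.12·0.5 = 0.06, so R = e^0.06 = 1.0618
Risk-neutral probability p = (e^0.06 − 0.8994)/(1.1119 − 0.8994) = 0.1625/0.2125 = 0.7645
Terminal stock prices: S_uu = 105.1, S_ud = 85, S_dd = 68.75
Terminal payoffs (S − K): max(34.09, 0) = 34.09, max(14, 0) = 14, max(-2.247, 0) = 0
Node u (S = 94.51): V_u = e^(−0.06)·[0.7645·34.0864 + 0.2355·14.0000] = 27.6458
Node d (S = 76.45): V_d = e^(−0.06)·[0.7645·14.0000 + 0.2355·0.0000] = 10.0792
Node 0 (S = 85): V_0 = e^(−0.06)·[0.7645·27.6458 + 0.2355·10.0792] = 22.1392

$22.14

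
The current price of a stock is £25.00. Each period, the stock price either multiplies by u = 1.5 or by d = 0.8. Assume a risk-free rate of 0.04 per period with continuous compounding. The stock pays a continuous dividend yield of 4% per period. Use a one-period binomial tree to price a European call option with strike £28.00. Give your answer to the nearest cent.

Per-period risk-free factor R = e^0.04 = 1.0408; dividend-adjusted growth = e^(0.04−0.04) = 1.0000.
Risk-neutral probability p = (1.0000 − 0.8)/(1.5 − 0.8) = 0.2000/0.7000 = 0.2857
Terminal stock prices: S_u = 37.5, S_d = 20
Terminal payoffs (S − K): max(9.5, 0) = 9.5, max(-8, 0) = 0
Node 0 (S = 25): V_0 = e^(−0.04)·[0.2857·9.5000 + 0.7143·0.0000] = 2.6079

£2.61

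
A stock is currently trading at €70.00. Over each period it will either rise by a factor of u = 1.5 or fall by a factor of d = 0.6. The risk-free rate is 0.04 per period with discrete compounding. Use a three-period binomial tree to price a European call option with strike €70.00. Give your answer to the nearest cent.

Risk-neutral probability p = (1 + 0.04 − 0.6)/(1.5 − 0.6) = 0.4400/0.9000 = 0.4889
Terminal stock prices: S_uuu = 236.2, S_uud = 94.5, S_udd = 37.8, S_ddd = 15.12
Terminal payoffs (S − K): max(166.2, 0) = 166.2, max(24.5, 0) = 24.5, max(-32.2, 0) = 0, max(-54.88, 0) = 0
Node uu (S = 157.5): V_uu = 1/1.04·[0.4889·166.2500 + 0.5111·24.5000] = 90.1923
Node ud (S = 63): V_ud = 1/1.04·[0.4889·24.5000 + 0.5111·0.0000] = 11.5171
Node dd (S = 25.2): V_dd = 1/1.04·[0.4889·0.0000 + 0.5111·0.0000] = 0.0000
Node u (S = 105): V_u = 1/1.04·[0.4889·90.1923 + 0.5111·11.5171] = 48.0582
Node d (S = 42): V_d = 1/1.04·[0.4889·11.5171 + 0.5111·0.0000] = 5.4140
Node 0 (S = 70): V_0 = 1/1.04·[0.4889·48.0582 + 0.5111·5.4140] = 25.2522

€25.25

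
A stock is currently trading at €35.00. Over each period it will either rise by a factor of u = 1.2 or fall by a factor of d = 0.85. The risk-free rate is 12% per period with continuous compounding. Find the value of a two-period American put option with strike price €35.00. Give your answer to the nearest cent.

Risk-neutral probability p = (e^0.12 − 0.85)/(1.2 − 0.85) = 0.2775/0.3500 = 0.7928
Terminal stock prices: S_uu = 50.4, S_ud = 35.7, S_dd = 25.29
Terminal payoffs (K − S): max(-15.4, 0) = 0, max(-0.7, 0) = 0, max(9.713, 0) = 9.713
Node u (S = 42): continuation = e^(−0.12)·[0.7928·0.0000 + 0.2072·0.0000] = 0.0000; exercise value = 0.0000 ≤ continuation, so V_u = 0.0000
Node d (S = 29.75): continuation = e^(−0.12)·[0.7928·0.0000 + 0.2072·9.7125] = 1.7845; exercise value = 5.2500 > continuation, so V_d = 5.2500 (exercise)
Node 0 (S = 35): continuation = e^(−0.12)·[0.7928·0.0000 + 0.2072·5.2500] = 0.9646; exercise value = 0.0000 ≤ continuation, so V_0 = 0.9646

€0.96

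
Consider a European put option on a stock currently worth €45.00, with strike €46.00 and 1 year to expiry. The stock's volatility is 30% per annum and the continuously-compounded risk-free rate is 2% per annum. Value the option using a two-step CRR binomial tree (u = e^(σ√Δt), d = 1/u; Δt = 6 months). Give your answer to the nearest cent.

€5.04

CRR parameters: u = e^(σ√Δt) = e^(0.3·√0.5) = 1.2363, d = 1/u = 0.8089
Per-period rate: rΔt = 0.02·0.5 = 0.01, so R = e^0.01 = 1.0101
Risk-neutral probability p = (e^0.01 − 0.8089)/(1.2363 − 0.8089) = 0.2012/0.4275 = 0.4707
Terminal stock prices: S_uu = 68.78, S_ud = 45, S_dd = 29.44
Terminal payoffs (K − S): max(-22.78, 0) = 0, max(1, 0) = 1, max(16.56, 0) = 16.56
Node u (S = 55.63): V_u = e^(−0.01)·[0.4707·0.0000 + 0.5293·1.0000] = 0.5241
Node d (S = 36.4): V_d = e^(−0.01)·[0.4707·1.0000 + 0.5293·16.5587] = 9.1437
Node 0 (S = 45): V_0 = e^(−0.01)·[0.4707·0.5241 + 0.5293·9.1437] = 5.0360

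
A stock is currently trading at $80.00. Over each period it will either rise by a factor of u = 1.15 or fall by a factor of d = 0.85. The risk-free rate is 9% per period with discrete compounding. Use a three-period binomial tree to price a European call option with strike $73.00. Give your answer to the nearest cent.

Risk-neutral probability p = (1 + 0.09 − 0.85)/(1.15 − 0.85) = 0.2400/0.3000 = 0.8000
Terminal stock prices: S_uuu = 121.7, S_uud = 89.93, S_udd = 66.47, S_ddd = 49.13
Terminal payoffs (S − K): max(48.67, 0) = 48.67, max(16.93, 0) = 16.93, max(-6.53, 0) = 0, max(-23.87, 0) = 0
Node uu (S = 105.8): V_uu = 1/1.09·[0.8000·48.6700 + 0.2000·16.9300] = 38.8275
Node ud (S = 78.2): V_ud = 1/1.09·[0.8000·16.9300 + 0.2000·0.0000] = 12.4257
Node dd (S = 57.8): V_dd = 1/1.09·[0.8000·0.0000 + 0.2000·0.0000] = 0.0000
Node u (S = 92): V_u = 1/1.09·[0.8000·38.8275 + 0.2000·12.4257] = 30.7772
Node d (S = 68): V_d = 1/1.09·[0.8000·12.4257 + 0.2000·0.0000] = 9.1198
Node 0 (S = 80): V_0 = 1/1.09·[0.8000·30.7772 + 0.2000·9.1198] = 24.2621

$24.26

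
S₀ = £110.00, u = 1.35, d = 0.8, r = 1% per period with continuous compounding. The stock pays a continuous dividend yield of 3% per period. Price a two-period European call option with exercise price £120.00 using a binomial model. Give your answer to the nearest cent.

£8.47

Per-period risk-free factor R = e^0.01 = 1.0101; dividend-adjusted growth = e^(0.01−0.03) = 0.9802.
Risk-neutral probability p = (0.9802 − 0.8)/(1.35 − 0.8) = 0.1802/0.5500 = 0.3276
Terminal stock prices: S_uu = 200.5, S_ud = 118.8, S_dd = 70.4
Terminal payoffs (S − K): max(80.48, 0) = 80.48, max(-1.2, 0) = 0, max(-49.6, 0) = 0
Node u (S = 148.5): V_u = e^(−0.01)·[0.3276·80.4750 + 0.6724·0.0000] = 26.1040
Node d (S = 88): V_d = e^(−0.01)·[0.3276·0.0000 + 0.6724·0.0000] = 0.0000
Node 0 (S = 110): V_0 = e^(−0.01)·[0.3276·26.1040 + 0.6724·0.0000] = 8.4675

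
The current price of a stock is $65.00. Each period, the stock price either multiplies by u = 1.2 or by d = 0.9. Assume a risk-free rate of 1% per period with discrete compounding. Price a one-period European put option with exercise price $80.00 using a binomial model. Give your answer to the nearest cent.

$14.21

Risk-neutral probability p = (1 + 0.01 − 0.9)/(1.2 − 0.9) = 0.1100/0.3000 = 0.3667
Terminal stock prices: S_u = 78, S_d = 58.5
Terminal payoffs (K − S): max(2, 0) = 2, max(21.5, 0) = 21.5
Node 0 (S = 65): V_0 = 1/1.01·[0.3667·2.0000 + 0.6333·21.5000] = 14.2079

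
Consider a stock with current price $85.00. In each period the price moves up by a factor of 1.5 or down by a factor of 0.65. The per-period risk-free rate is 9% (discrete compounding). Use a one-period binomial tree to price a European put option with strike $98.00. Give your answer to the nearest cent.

$18.92

Risk-neutral probability p = (1 + 0.09 − 0.65)/(1.5 − 0.65) = 0.4400/0.8500 = 0.5176
Terminal stock prices: S_u = 127.5, S_d = 55.25
Terminal payoffs (K − S): max(-29.5, 0) = 0, max(42.75, 0) = 42.75
Node 0 (S = 85): V_0 = 1/1.09·[0.5176·0.0000 + 0.4824·42.7500] = 18.9180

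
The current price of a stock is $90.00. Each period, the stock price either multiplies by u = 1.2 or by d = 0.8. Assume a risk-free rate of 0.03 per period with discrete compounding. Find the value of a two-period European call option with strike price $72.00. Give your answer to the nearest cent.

Risk-neutral probability p = (1 + 0.03 − 0.8)/(1.2 − 0.8) = 0.2300/0.4000 = 0.5750
Terminal stock prices: S_uu = 129.6, S_ud = 86.4, S_dd = 57.6
Terminal payoffs (S − K): max(57.6, 0) = 57.6, max(14.4, 0) = 14.4, max(-14.4, 0) = 0
Node u (S = 108): V_u = 1/1.03·[0.5750·57.6000 + 0.4250·14.4000] = 38.0971
Node d (S = 72): V_d = 1/1.03·[0.5750·14.4000 + 0.4250·0.0000] = 8.0388
Node 0 (S = 90): V_0 = 1/1.03·[0.5750·38.0971 + 0.4250·8.0388] = 24.5848

$24.58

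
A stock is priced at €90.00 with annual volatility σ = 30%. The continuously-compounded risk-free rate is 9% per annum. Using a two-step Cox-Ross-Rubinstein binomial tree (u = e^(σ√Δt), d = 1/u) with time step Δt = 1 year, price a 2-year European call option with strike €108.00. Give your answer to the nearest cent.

CRR parameters: u = e^(σ√Δt) = e^(0.3·√1) = 1.3499, d = 1/u = 0.7408
Per-period rate: rΔt = 0.09·1 = 0.09, so R = e^0.09 = 1.0942
Risk-neutral probability p = (e^0.09 − 0.7408)/(1.3499 − 0.7408) = 0.3534/0.6090 = 0.5802
Terminal stock prices: S_uu = 164, S_ud = 90, S_dd = 49.39
Terminal payoffs (S − K): max(55.99, 0) = 55.99, max(-18, 0) = 0, max(-58.61, 0) = 0
Node u (S = 121.5): V_u = e^(−0.09)·[0.5802·55.9907 + 0.4198·0.0000] = 29.6890
Node d (S = 66.67): V_d = e^(−0.09)·[0.5802·0.0000 + 0.4198·0.0000] = 0.0000
Node 0 (S = 90): V_0 = e^(−0.09)·[0.5802·29.6890 + 0.4198·0.0000] = 15.7426

€15.74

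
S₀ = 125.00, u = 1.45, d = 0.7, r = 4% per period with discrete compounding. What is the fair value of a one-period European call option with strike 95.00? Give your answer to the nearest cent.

37.60

Risk-neutral probability p = (1 + 0.04 − 0.7)/(1.45 − 0.7) = 0.3400/0.7500 = 0.4533
Terminal stock prices: S_u = 181.2, S_d = 87.5
Terminal payoffs (S − K): max(86.25, 0) = 86.25, max(-7.5, 0) = 0
Node 0 (S = 125): V_0 = 1/1.04·[0.4533·86.2500 + 0.5467·0.0000] = 37.5962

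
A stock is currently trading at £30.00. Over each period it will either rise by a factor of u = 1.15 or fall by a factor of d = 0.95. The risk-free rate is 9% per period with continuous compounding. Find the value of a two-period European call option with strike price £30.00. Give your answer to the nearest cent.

Risk-neutral probability p = (e^0.09 − 0.95)/(1.15 − 0.95) = 0.1442/0.2000 = 0.7209
Terminal stock prices: S_uu = 39.67, S_ud = 32.77, S_dd = 27.07
Terminal payoffs (S − K): max(9.675, 0) = 9.675, max(2.775, 0) = 2.775, max(-2.925, 0) = 0
Node u (S = 34.5): V_u = e^(−0.09)·[0.7209·9.6750 + 0.2791·2.7750] = 7.0821
Node d (S = 28.5): V_d = e^(−0.09)·[0.7209·2.7750 + 0.2791·0.0000] = 1.8282
Node 0 (S = 30): V_0 = e^(−0.09)·[0.7209·7.0821 + 0.2791·1.8282] = 5.1322

£5.13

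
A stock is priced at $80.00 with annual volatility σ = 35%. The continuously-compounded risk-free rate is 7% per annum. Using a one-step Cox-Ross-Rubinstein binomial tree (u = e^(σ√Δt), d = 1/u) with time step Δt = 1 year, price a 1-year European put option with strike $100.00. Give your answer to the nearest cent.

CRR parameters: u = e^(σ√Δt) = e^(0.35·√1) = 1.4191, d = 1/u = 0.7047
Per-period rate: rΔt = 0.07·1 = 0.07, so R = e^0.07 = 1.0725
Risk-neutral probability p = (e^0.07 − 0.7047)/(1.4191 − 0.7047) = 0.3678/0.7144 = 0.5149
Terminal stock prices: S_u = 113.5, S_d = 56.38
Terminal payoffs (K − S): max(-13.53, 0) = 0, max(43.62, 0) = 43.62
Node 0 (S = 80): V_0 = e^(−0.07)·[0.5149·0.0000 + 0.4851·43.6250] = 19.7325

$19.73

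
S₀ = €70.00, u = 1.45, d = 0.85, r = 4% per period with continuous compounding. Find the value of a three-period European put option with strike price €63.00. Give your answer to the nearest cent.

€5.63

Risk-neutral probability p = (e^0.04 − 0.85)/(1.45 − 0.85) = 0.1908/0.6000 = 0.3180
Terminal stock prices: S_uuu = 213.4, S_uud = 125.1, S_udd = 73.33, S_ddd = 42.99
Terminal payoffs (K − S): max(-150.4, 0) = 0, max(-62.1, 0) = 0, max(-10.33, 0) = 0, max(20.01, 0) = 20.01
Node uu (S = 147.2): V_uu = e^(−0.04)·[0.3180·0.0000 + 0.6820·0.0000] = 0.0000
Node ud (S = 86.27): V_ud = e^(−0.04)·[0.3180·0.0000 + 0.6820·0.0000] = 0.0000
Node dd (S = 50.57): V_dd = e^(−0.04)·[0.3180·0.0000 + 0.6820·20.0113] = 13.1122
Node u (S = 101.5): V_u = e^(−0.04)·[0.3180·0.0000 + 0.6820·0.0000] = 0.0000
Node d (S = 59.5): V_d = e^(−0.04)·[0.3180·0.0000 + 0.6820·13.1122] = 8.5916
Node 0 (S = 70): V_0 = e^(−0.04)·[0.3180·0.0000 + 0.6820·8.5916] = 5.6296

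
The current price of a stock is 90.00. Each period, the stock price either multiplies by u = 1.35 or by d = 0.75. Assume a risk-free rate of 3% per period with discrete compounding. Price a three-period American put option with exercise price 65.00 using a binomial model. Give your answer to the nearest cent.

3.85

Risk-neutral probability p = (1 + 0.03 − 0.75)/(1.35 − 0.75) = 0.2800/0.6000 = 0.4667
Terminal stock prices: S_uuu = 221.4, S_uud = 123, S_udd = 68.34, S_ddd = 37.97
Terminal payoffs (K − S): max(-156.4, 0) = 0, max(-58.02, 0) = 0, max(-3.344, 0) = 0, max(27.03, 0) = 27.03
Node uu (S = 164): continuation = 1/1.03·[0.4667·0.0000 + 0.5333·0.0000] = 0.0000; exercise value = 0.0000 ≤ continuation, so V_uu = 0.0000
Node ud (S = 91.13): continuation = 1/1.03·[0.4667·0.0000 + 0.5333·0.0000] = 0.0000; exercise value = 0.0000 ≤ continuation, so V_ud = 0.0000
Node dd (S = 50.62): continuation = 1/1.03·[0.4667·0.0000 + 0.5333·27.0312] = 13.9968; exercise value = 14.3750 > continuation, so V_dd = 14.3750 (exercise)
Node u (S = 121.5): continuation = 1/1.03·[0.4667·0.0000 + 0.5333·0.0000] = 0.0000; exercise value = 0.0000 ≤ continuation, so V_u = 0.0000
Node d (S = 67.5): continuation = 1/1.03·[0.4667·0.0000 + 0.5333·14.3750] = 7.4434; exercise value = 0.0000 ≤ continuation, so V_d = 7.4434
Node 0 (S = 90): continuation = 1/1.03·[0.4667·0.0000 + 0.5333·7.4434] = 3.8542; exercise value = 0.0000 ≤ continuation, so V_0 = 3.8542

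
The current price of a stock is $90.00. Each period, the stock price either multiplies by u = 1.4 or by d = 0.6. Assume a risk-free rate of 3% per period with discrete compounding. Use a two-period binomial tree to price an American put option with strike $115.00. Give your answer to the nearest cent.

$36.62

Risk-neutral probability p = (1 + 0.03 − 0.6)/(1.4 − 0.6) = 0.4300/0.8000 = 0.5375
Terminal stock prices: S_uu = 176.4, S_ud = 75.6, S_dd = 32.4
Terminal payoffs (K − S): max(-61.4, 0) = 0, max(39.4, 0) = 39.4, max(82.6, 0) = 82.6
Node u (S = 126): continuation = 1/1.03·[0.5375·0.0000 + 0.4625·39.4000] = 17.6917; exercise value = 0.0000 ≤ continuation, so V_u = 17.6917
Node d (S = 54): continuation = 1/1.03·[0.5375·39.4000 + 0.4625·82.6000] = 57.6505; exercise value = 61.0000 > continuation, so V_d = 61.0000 (exercise)
Node 0 (S = 90): continuation = 1/1.03·[0.5375·17.6917 + 0.4625·61.0000] = 36.6231; exercise value = 25.0000 ≤ continuation, so V_0 = 36.6231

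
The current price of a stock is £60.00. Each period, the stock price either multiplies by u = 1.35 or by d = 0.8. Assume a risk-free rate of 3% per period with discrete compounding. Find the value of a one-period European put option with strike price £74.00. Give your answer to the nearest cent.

£14.69

Risk-neutral probability p = (1 + 0.03 − 0.8)/(1.35 − 0.8) = 0.2300/0.5500 = 0.4182
Terminal stock prices: S_u = 81, S_d = 48
Terminal payoffs (K − S): max(-7, 0) = 0, max(26, 0) = 26
Node 0 (S = 60): V_0 = 1/1.03·[0.4182·0.0000 + 0.5818·26.0000] = 14.6867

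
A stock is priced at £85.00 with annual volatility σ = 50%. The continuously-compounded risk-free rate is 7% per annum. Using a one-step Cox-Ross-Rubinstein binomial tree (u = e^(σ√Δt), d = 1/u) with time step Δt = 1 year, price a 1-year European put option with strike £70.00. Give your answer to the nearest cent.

CRR parameters: u = e^(σ√Δt) = e^(0.5·√1) = 1.6487, d = 1/u = 0.6065
Per-period rate: rΔt = 0.07·1 = 0.07, so R = e^0.07 = 1.0725
Risk-neutral probability p = (e^0.07 − 0.6065)/(1.6487 − 0.6065) = 0.4660/1.0422 = 0.4471
Terminal stock prices: S_u = 140.1, S_d = 51.56
Terminal payoffs (K − S): max(-70.14, 0) = 0, max(18.44, 0) = 18.44
Node 0 (S = 85): V_0 = e^(−0.07)·[0.4471·0.0000 + 0.5529·18.4449] = 9.5085

£9.51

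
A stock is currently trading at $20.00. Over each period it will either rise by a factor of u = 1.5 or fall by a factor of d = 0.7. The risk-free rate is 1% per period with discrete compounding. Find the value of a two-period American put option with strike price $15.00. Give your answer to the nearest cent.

$1.91

Risk-neutral probability p = (1 + 0.01 − 0.7)/(1.5 − 0.7) = 0.3100/0.8000 = 0.3875
Terminal stock prices: S_uu = 45, S_ud = 21, S_dd = 9.8
Terminal payoffs (K − S): max(-30, 0) = 0, max(-6, 0) = 0, max(5.2, 0) = 5.2
Node u (S = 30): continuation = 1/1.01·[0.3875·0.0000 + 0.6125·0.0000] = 0.0000; exercise value = 0.0000 ≤ continuation, so V_u = 0.0000
Node d (S = 14): continuation = 1/1.01·[0.3875·0.0000 + 0.6125·5.2000] = 3.1535; exercise value = 1.0000 ≤ continuation, so V_d = 3.1535
Node 0 (S = 20): continuation = 1/1.01·[0.3875·0.0000 + 0.6125·3.1535] = 1.9124; exercise value = 0.0000 ≤ continuation, so V_0 = 1.9124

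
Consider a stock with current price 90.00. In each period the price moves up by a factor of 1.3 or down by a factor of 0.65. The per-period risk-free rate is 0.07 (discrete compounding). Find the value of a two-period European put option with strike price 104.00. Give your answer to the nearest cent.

18.38

Risk-neutral probability p = (1 + 0.07 − 0.65)/(1.3 − 0.65) = 0.4200/0.6500 = 0.6462
Terminal stock prices: S_uu = 152.1, S_ud = 76.05, S_dd = 38.03
Terminal payoffs (K − S): max(-48.1, 0) = 0, max(27.95, 0) = 27.95, max(65.97, 0) = 65.97
Node u (S = 117): V_u = 1/1.07·[0.6462·0.0000 + 0.3538·27.9500] = 9.2430
Node d (S = 58.5): V_d = 1/1.07·[0.6462·27.9500 + 0.3538·65.9750] = 38.6963
Node 0 (S = 90): V_0 = 1/1.07·[0.6462·9.2430 + 0.3538·38.6963] = 18.3784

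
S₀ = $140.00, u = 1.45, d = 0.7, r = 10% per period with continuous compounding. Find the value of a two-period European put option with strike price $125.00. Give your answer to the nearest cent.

$9.76

Risk-neutral probability p = (e^0.1 − 0.7)/(1.45 − 0.7) = 0.4052/0.7500 = 0.5402
Terminal stock prices: S_uu = 294.4, S_ud = 142.1, S_dd = 68.6
Terminal payoffs (K − S): max(-169.4, 0) = 0, max(-17.1, 0) = 0, max(56.4, 0) = 56.4
Node u (S = 203): V_u = e^(−0.1)·[0.5402·0.0000 + 0.4598·0.0000] = 0.0000
Node d (S = 98): V_d = e^(−0.1)·[0.5402·0.0000 + 0.4598·56.4000] = 23.4635
Node 0 (S = 140): V_0 = e^(−0.1)·[0.5402·0.0000 + 0.4598·23.4635] = 9.7613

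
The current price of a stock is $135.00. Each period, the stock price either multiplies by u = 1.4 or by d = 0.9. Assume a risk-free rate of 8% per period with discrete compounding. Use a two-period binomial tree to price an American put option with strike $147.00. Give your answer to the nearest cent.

Risk-neutral probability p = (1 + 0.08 − 0.9)/(1.4 − 0.9) = 0.1800/0.5000 = 0.3600
Terminal stock prices: S_uu = 264.6, S_ud = 170.1, S_dd = 109.4
Terminal payoffs (K − S): max(-117.6, 0) = 0, max(-23.1, 0) = 0, max(37.65, 0) = 37.65
Node u (S = 189): continuation = 1/1.08·[0.3600·0.0000 + 0.6400·0.0000] = 0.0000; exercise value = 0.0000 ≤ continuation, so V_u = 0.0000
Node d (S = 121.5): continuation = 1/1.08·[0.3600·0.0000 + 0.6400·37.6500] = 22.3111; exercise value = 25.5000 > continuation, so V_d = 25.5000 (exercise)
Node 0 (S = 135): continuation = 1/1.08·[0.3600·0.0000 + 0.6400·25.5000] = 15.1111; exercise value = 12.0000 ≤ continuation, so V_0 = 15.1111

$15.11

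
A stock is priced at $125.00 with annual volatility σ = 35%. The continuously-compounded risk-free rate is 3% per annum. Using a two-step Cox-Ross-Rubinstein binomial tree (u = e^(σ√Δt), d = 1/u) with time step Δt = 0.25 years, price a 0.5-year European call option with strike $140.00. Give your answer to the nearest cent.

CRR parameters: u = e^(σ√Δt) = e^(0.35·√0.25) = 1.1912, d = 1/u = 0.8395
Per-period rate: rΔt = 0.03·0.25 = 0.0075, so R = e^0.0075 = 1.0075
Risk-neutral probability p = (e^0.0075 − 0.8395)/(1.1912 − 0.8395) = 0.1681/0.3518 = 0.4778
Terminal stock prices: S_uu = 177.4, S_ud = 125, S_dd = 88.09
Terminal payoffs (S − K): max(37.38, 0) = 37.38, max(-15, 0) = 0, max(-51.91, 0) = 0
Node u (S = 148.9): V_u = e^(−0.0075)·[0.4778·37.3834 + 0.5222·0.0000] = 17.7269
Node d (S = 104.9): V_d = e^(−0.0075)·[0.4778·0.0000 + 0.5222·0.0000] = 0.0000
Node 0 (S = 125): V_0 = e^(−0.0075)·[0.4778·17.7269 + 0.5222·0.0000] = 8.4059

$8.41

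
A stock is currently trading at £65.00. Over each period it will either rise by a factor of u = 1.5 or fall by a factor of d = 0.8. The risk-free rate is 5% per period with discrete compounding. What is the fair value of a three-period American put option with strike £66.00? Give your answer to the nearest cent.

£10.06

Risk-neutral probability p = (1 + 0.05 − 0.8)/(1.5 − 0.8) = 0.2500/0.7000 = 0.3571
Terminal stock prices: S_uuu = 219.4, S_uud = 117, S_udd = 62.4, S_ddd = 33.28
Terminal payoffs (K − S): max(-153.4, 0) = 0, max(-51, 0) = 0, max(3.6, 0) = 3.6, max(32.72, 0) = 32.72
Node uu (S = 146.2): continuation = 1/1.05·[0.3571·0.0000 + 0.6429·0.0000] = 0.0000; exercise value = 0.0000 ≤ continuation, so V_uu = 0.0000
Node ud (S = 78): continuation = 1/1.05·[0.3571·0.0000 + 0.6429·3.6000] = 2.2041; exercise value = 0.0000 ≤ continuation, so V_ud = 2.2041
Node dd (S = 41.6): continuation = 1/1.05·[0.3571·3.6000 + 0.6429·32.7200] = 21.2571; exercise value = 24.4000 > continuation, so V_dd = 24.4000 (exercise)
Node u (S = 97.5): continuation = 1/1.05·[0.3571·0.0000 + 0.6429·2.2041] = 1.3494; exercise value = 0.0000 ≤ continuation, so V_u = 1.3494
Node d (S = 52): continuation = 1/1.05·[0.3571·2.2041 + 0.6429·24.4000] = 15.6885; exercise value = 14.0000 ≤ continuation, so V_d = 15.6885
Node 0 (S = 65): continuation = 1/1.05·[0.3571·1.3494 + 0.6429·15.6885] = 10.0642; exercise value = 1.0000 ≤ continuation, so V_0 = 10.0642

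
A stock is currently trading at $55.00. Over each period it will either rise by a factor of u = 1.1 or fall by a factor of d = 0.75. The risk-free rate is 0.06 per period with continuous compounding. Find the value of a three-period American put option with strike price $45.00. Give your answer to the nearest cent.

Risk-neutral probability p = (e^0.06 − 0.75)/(1.1 − 0.75) = 0.3118/0.3500 = 0.8910
Terminal stock prices: S_uuu = 73.21, S_uud = 49.91, S_udd = 34.03, S_ddd = 23.2
Terminal payoffs (K − S): max(-28.21, 0) = 0, max(-4.913, 0) = 0, max(10.97, 0) = 10.97, max(21.8, 0) = 21.8
Node uu (S = 66.55): continuation = e^(−0.06)·[0.8910·0.0000 + 0.1090·0.0000] = 0.0000; exercise value = 0.0000 ≤ continuation, so V_uu = 0.0000
Node ud (S = 45.38): continuation = e^(−0.06)·[0.8910·0.0000 + 0.1090·10.9687] = 1.1264; exercise value = 0.0000 ≤ continuation, so V_ud = 1.1264
Node dd (S = 30.94): continuation = e^(−0.06)·[0.8910·10.9687 + 0.1090·21.7969] = 11.4419; exercise value = 14.0625 > continuation, so V_dd = 14.0625 (exercise)
Node u (S = 60.5): continuation = e^(−0.06)·[0.8910·0.0000 + 0.1090·1.1264] = 0.1157; exercise value = 0.0000 ≤ continuation, so V_u = 0.1157
Node d (S = 41.25): continuation = e^(−0.06)·[0.8910·1.1264 + 0.1090·14.0625] = 2.3892; exercise value = 3.7500 > continuation, so V_d = 3.7500 (exercise)
Node 0 (S = 55): continuation = e^(−0.06)·[0.8910·0.1157 + 0.1090·3.7500] = 0.4821; exercise value = 0.0000 ≤ continuation, so V_0 = 0.4821

$0.48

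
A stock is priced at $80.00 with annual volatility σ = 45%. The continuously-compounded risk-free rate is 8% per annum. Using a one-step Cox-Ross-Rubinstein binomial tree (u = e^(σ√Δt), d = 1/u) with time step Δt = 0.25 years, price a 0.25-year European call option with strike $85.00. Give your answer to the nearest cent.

$7.27

CRR parameters: u = e^(σ√Δt) = e^(0.45·√0.25) = 1.2523, d = 1/u = 0.7985
Per-period rate: rΔt = 0.08·0.25 = 0.02, so R = e^0.02 = 1.0202
Risk-neutral probability p = (e^0.02 − 0.7985)/(1.2523 − 0.7985) = 0.2217/0.4538 = 0.4885
Terminal stock prices: S_u = 100.2, S_d = 63.88
Terminal payoffs (S − K): max(15.19, 0) = 15.19, max(-21.12, 0) = 0
Node 0 (S = 80): V_0 = e^(−0.02)·[0.4885·15.1858 + 0.5115·0.0000] = 7.2714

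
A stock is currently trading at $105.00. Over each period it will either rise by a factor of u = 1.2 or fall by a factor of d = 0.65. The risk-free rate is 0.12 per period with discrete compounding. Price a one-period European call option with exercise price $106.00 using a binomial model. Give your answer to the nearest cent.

Risk-neutral probability p = (1 + 0.12 − 0.65)/(1.2 − 0.65) = 0.4700/0.5500 = 0.8545
Terminal stock prices: S_u = 126, S_d = 68.25
Terminal payoffs (S − K): max(20, 0) = 20, max(-37.75, 0) = 0
Node 0 (S = 105): V_0 = 1/1.12·[0.8545·20.0000 + 0.1455·0.0000] = 15.2597

$15.26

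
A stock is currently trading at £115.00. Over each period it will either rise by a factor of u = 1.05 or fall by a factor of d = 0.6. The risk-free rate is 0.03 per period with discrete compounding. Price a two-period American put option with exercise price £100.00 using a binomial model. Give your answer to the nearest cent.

£2.44

Risk-neutral probability p = (1 + 0.03 − 0.6)/(1.05 − 0.6) = 0.4300/0.4500 = 0.9556
Terminal stock prices: S_uu = 126.8, S_ud = 72.45, S_dd = 41.4
Terminal payoffs (K − S): max(-26.79, 0) = 0, max(27.55, 0) = 27.55, max(58.6, 0) = 58.6
Node u (S = 120.8): continuation = 1/1.03·[0.9556·0.0000 + 0.0444·27.5500] = 1.1888; exercise value = 0.0000 ≤ continuation, so V_u = 1.1888
Node d (S = 69): continuation = 1/1.03·[0.9556·27.5500 + 0.0444·58.6000] = 28.0874; exercise value = 31.0000 > continuation, so V_d = 31.0000 (exercise)
Node 0 (S = 115): continuation = 1/1.03·[0.9556·1.1888 + 0.0444·31.0000] = 2.4405; exercise value = 0.0000 ≤ continuation, so V_0 = 2.4405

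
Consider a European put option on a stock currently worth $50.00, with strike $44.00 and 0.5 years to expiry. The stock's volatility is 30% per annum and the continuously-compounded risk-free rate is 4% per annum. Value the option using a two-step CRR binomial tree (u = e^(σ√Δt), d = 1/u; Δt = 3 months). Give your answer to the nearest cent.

CRR parameters: u = e^(σ√Δt) = e^(0.3·√0.25) = 1.1618, d = 1/u = 0.8607
Per-period rate: rΔt = 0.04·0.25 = 0.01, so R = e^0.01 = 1.0101
Risk-neutral probability p = (e^0.01 − 0.8607)/(1.1618 − 0.8607) = 0.1493/0.3011 = 0.4959
Terminal stock prices: S_uu = 67.49, S_ud = 50, S_dd = 37.04
Terminal payoffs (K − S): max(-23.49, 0) = 0, max(-6, 0) = 0, max(6.959, 0) = 6.959
Node u (S = 58.09): V_u = e^(−0.01)·[0.4959·0.0000 + 0.5041·0.0000] = 0.0000
Node d (S = 43.04): V_d = e^(−0.01)·[0.4959·0.0000 + 0.5041·6.9591] = 3.4729
Node 0 (S = 50): V_0 = e^(−0.01)·[0.4959·0.0000 + 0.5041·3.4729] = 1.7331

$1.73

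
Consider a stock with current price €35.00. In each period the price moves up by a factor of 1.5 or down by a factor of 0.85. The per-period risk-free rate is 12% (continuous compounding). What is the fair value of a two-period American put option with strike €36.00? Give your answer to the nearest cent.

€3.18

Risk-neutral probability p = (e^0.12 − 0.85)/(1.5 − 0.85) = 0.2775/0.6500 = 0.4269
Terminal stock prices: S_uu = 78.75, S_ud = 44.62, S_dd = 25.29
Terminal payoffs (K − S): max(-42.75, 0) = 0, max(-8.625, 0) = 0, max(10.71, 0) = 10.71
Node u (S = 52.5): continuation = e^(−0.12)·[0.4269·0.0000 + 0.5731·0.0000] = 0.0000; exercise value = 0.0000 ≤ continuation, so V_u = 0.0000
Node d (S = 29.75): continuation = e^(−0.12)·[0.4269·0.0000 + 0.5731·10.7125] = 5.4449; exercise value = 6.2500 > continuation, so V_d = 6.2500 (exercise)
Node 0 (S = 35): continuation = e^(−0.12)·[0.4269·0.0000 + 0.5731·6.2500] = 3.1767; exercise value = 1.0000 ≤ continuation, so V_0 = 3.1767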